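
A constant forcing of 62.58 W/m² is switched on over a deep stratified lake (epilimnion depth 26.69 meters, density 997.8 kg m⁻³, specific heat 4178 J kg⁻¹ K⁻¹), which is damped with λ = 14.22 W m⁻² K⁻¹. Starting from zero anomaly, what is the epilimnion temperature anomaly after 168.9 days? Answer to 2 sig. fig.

Areal heat capacity C = ρ c_p D = 997.8 × 4178 × 26.69 = 1.11×10^8 J/(m²·K).
τ = C / λ = 1.11×10^8 / 14.22 = 7.82×10^6 s.
Equilibrium anomaly ΔT_eq = F / λ = 62.58 / 14.22 = 4.40 K.
t = 168.9 days = 1.46×10^7 s, so t/τ = 1.87.
ΔT(t) = ΔT_eq (1 − e^(−t/τ)) = 4.40 × (1 − e^−1.87) = 3.72 K.

3.7 K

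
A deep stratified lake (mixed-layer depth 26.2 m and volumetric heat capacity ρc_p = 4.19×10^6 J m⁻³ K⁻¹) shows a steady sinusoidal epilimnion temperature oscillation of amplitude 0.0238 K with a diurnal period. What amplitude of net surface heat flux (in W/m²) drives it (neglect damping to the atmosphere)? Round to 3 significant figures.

190

Areal heat capacity C = ρc_p × D = 4.19×10^6 × 26.2 = 1.10×10^8 J m⁻² K⁻¹.
ω = 2π / 86400 s = 7.27×10^-5 s⁻¹.
Cω = 1.10×10^8 × 7.27×10^-5 = 7980 W/(m²·K).
F₀ = A × Cω = 0.0238 × 7980 = 190 W/m².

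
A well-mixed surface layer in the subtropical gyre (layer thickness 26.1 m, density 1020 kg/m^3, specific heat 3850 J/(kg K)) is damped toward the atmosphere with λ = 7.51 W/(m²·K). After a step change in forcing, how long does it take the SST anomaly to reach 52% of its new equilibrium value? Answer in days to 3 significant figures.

116 days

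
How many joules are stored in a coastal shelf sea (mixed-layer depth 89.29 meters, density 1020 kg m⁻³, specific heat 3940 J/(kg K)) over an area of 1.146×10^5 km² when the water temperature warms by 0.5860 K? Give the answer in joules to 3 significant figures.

2.41×10^19 J

Areal heat capacity C = ρ c_p D = 1020 × 3940 × 89.29 = 3.59×10^8 J m⁻² K⁻¹.
Heat per unit area: q = C ΔT = 3.59×10^8 × 0.5860 = 2.10×10^8 J/m².
Total heat: Q = q × A = 2.10×10^8 × (1.146×10^5 × 10⁶ m²) = 2.41×10^19 J.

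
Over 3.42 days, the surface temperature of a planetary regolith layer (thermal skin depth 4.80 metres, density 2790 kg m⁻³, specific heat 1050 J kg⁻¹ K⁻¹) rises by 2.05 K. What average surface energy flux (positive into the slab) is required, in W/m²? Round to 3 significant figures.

97.6

Areal heat capacity C = ρ c_p D = 2790 × 1050 × 4.80 = 1.41×10^7 J m⁻² K⁻¹.
Required heat per unit area: Q = C ΔT = 1.41×10^7 × 2.05 = 2.88×10^7 J/m².
Flux F = Q / Δt = 2.88×10^7 / 2.95×10^5 s = 97.6 W/m².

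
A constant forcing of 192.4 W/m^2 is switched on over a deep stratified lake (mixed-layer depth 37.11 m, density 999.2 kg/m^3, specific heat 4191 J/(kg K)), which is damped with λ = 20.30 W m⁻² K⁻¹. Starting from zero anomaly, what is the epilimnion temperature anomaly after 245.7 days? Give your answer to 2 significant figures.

Areal heat capacity C = ρ c_p D = 999.2 × 4191 × 37.11 = 1.55×10^8 J m⁻² K⁻¹.
τ = C / λ = 1.55×10^8 / 20.30 = 7.66×10^6 s.
Equilibrium anomaly ΔT_eq = F / λ = 192.4 / 20.30 = 9.48 K.
t = 245.7 days = 2.12×10^7 s, so t/τ = 2.77.
ΔT(t) = ΔT_eq (1 − e^(−t/τ)) = 9.48 × (1 − e^−2.77) = 8.89 K.

8.9 K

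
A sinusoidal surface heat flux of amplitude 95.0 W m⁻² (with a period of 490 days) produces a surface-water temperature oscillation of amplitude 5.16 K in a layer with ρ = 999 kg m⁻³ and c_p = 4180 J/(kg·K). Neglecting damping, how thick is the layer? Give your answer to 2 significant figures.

ω = 2π / 4.23×10^7 s = 1.48×10^-7 s⁻¹.
Required C = F₀ / (A ω) = 95.0 / (5.16 × 1.48×10^-7) = 1.24×10^8 J/(m²·K).
D = C / (ρ c_p) = 1.24×10^8 / (999 × 4180) = 29.7 m.

30 m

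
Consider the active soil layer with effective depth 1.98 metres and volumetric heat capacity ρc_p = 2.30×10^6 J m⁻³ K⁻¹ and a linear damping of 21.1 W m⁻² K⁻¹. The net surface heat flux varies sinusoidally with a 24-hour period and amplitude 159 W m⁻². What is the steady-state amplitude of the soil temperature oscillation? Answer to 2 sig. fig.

0.48 K

Areal heat capacity C = ρc_p × D = 2.30×10^6 × 1.98 = 4.55×10^6 J m⁻² K⁻¹.
Angular frequency ω = 2π / T = 2π / 86400 s = 7.27×10^-5 s⁻¹.
√((Cω)² + λ²) = √((331)² + 21.1²) = 332 W/(m²·K).
Amplitude A = F₀ / √((Cω)²+λ²) = 159 / 332 = 0.479 K.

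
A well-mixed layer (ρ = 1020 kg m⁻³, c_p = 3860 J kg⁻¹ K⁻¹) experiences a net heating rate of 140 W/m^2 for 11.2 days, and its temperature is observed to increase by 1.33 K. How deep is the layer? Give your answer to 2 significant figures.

Heat input Q = F Δt = 140 × 9.68×10^5 s = 1.35×10^8 J/m².
Required areal heat capacity C = Q / ΔT = 1.02×10^8 J/(m²·K).
Depth D = C / (ρ c_p) = 1.02×10^8 / (1020 × 3860) = 25.9 m.

26 m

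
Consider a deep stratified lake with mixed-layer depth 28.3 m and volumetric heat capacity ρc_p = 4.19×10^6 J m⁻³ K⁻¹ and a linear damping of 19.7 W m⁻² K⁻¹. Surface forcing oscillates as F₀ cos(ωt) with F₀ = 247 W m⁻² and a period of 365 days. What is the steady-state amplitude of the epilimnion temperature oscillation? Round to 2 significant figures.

8.0 K

Areal heat capacity C = ρc_p × D = 4.19×10^6 × 28.3 = 1.19×10^8 J/(m²·K).
Angular frequency ω = 2π / T = 2π / 3.15×10^7 s = 1.99×10^-7 s⁻¹.
√((Cω)² + λ²) = √((23.6)² + 19.7²) = 30.8 W/(m²·K).
Amplitude A = F₀ / √((Cω)²+λ²) = 247 / 30.8 = 8.03 K.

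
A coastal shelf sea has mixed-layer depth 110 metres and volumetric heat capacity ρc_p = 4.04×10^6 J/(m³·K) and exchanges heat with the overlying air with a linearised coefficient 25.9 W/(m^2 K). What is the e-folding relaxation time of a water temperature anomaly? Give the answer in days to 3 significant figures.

Areal heat capacity C = ρc_p × D = 4.04×10^6 × 110 = 4.44×10^8 J/(m²·K).
Relaxation time τ = C / λ = 4.44×10^8 / 25.9 = 1.72×10^7 s.
In days: 1.72×10^7 s / (86400 s/day) = 199 days.

199 days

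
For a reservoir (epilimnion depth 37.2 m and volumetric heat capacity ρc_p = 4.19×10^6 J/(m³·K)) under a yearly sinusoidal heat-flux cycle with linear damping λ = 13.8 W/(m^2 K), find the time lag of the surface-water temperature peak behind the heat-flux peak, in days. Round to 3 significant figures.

67.0 days

Areal heat capacity C = ρc_p × D = 4.19×10^6 × 37.2 = 1.56×10^8 J/(m²·K).
ω = 2π / 3.15×10^7 s = 1.99×10^-7 s⁻¹.
Phase lag φ = arctan(Cω/λ) = arctan(31.1/13.8) = 1.15 rad.
Time lag = φ / ω = 1.15 / 1.99×10^-7 = 5.79×10^6 s = 67.0 days.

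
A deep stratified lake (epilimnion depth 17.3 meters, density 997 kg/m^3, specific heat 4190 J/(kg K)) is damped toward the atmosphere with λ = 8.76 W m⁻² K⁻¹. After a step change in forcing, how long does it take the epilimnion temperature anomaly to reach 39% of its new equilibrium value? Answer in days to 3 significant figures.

Areal heat capacity C = ρ c_p D = 997 × 4190 × 17.3 = 7.23×10^7 J/(m²·K).
τ = C / λ = 7.23×10^7 / 8.76 = 8.25×10^6 s.
Fraction reached: 1 − e^(−t/τ) = 0.39 ⇒ t = −τ ln(1 − 0.39) = τ × 0.494.
t = 4.08×10^6 s = 47.2 days.

47.2 days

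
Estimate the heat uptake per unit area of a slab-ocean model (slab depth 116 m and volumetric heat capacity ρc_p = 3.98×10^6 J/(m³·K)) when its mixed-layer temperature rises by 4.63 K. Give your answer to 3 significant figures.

2.14×10^9

Areal heat capacity C = ρc_p × D = 3.98×10^6 × 116 = 4.62×10^8 J/(m^2 K).
ΔQ = C ΔT = 4.62×10^8 × 4.63 = 2.14×10^9 J/m².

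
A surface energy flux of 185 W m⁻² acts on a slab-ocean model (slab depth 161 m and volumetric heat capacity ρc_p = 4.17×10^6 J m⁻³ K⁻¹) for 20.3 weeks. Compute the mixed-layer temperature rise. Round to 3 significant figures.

Areal heat capacity C = ρc_p × D = 4.17×10^6 × 161 = 6.71×10^8 J m⁻² K⁻¹.
Net heat input Q = F Δt = 185 × (20.3 weeks × 6.048×10^5 s/week) = 2.27×10^9 J/m².
ΔT = Q / C = 2.27×10^9 / 6.71×10^8 = 3.38 K.

3.38 K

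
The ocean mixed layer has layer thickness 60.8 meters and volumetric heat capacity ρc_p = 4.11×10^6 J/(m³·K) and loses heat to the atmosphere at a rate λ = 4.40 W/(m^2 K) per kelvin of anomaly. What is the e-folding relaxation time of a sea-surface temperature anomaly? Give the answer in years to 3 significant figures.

1.80 years

Areal heat capacity C = ρc_p × D = 4.11×10^6 × 60.8 = 2.50×10^8 J m⁻² K⁻¹.
Relaxation time τ = C / λ = 2.50×10^8 / 4.40 = 5.68×10^7 s.
In years: 5.68×10^7 s / (3.156×10^7 s/year) = 1.80 years.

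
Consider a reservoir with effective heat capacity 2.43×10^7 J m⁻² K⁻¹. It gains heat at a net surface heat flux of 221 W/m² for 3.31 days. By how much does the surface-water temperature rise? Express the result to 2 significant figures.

2.6 K

Areal heat capacity C = 2.43×10^7 J m⁻² K⁻¹ (given).
Net heat input Q = F Δt = 221 × (3.31 days × 86400 s/day) = 6.32×10^7 J/m².
ΔT = Q / C = 6.32×10^7 / 2.43×10^7 = 2.60 K.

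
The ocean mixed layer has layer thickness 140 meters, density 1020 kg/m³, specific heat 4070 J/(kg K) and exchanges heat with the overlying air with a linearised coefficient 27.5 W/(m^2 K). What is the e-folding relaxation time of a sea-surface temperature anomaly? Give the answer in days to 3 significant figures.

Areal heat capacity C = ρ c_p D = 1020 × 4070 × 140 = 5.81×10^8 J/(m²·K).
Relaxation time τ = C / λ = 5.81×10^8 / 27.5 = 2.11×10^7 s.
In days: 2.11×10^7 s / (86400 s/day) = 245 days.

245 days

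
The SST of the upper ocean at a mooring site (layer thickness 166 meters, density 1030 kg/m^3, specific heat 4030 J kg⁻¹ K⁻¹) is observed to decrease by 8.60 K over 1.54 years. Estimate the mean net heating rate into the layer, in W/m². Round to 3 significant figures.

-122

Areal heat capacity C = ρ c_p D = 1030 × 4030 × 166 = 6.89×10^8 J m⁻² K⁻¹.
Required heat per unit area: Q = C ΔT = 6.89×10^8 × -8.60 = -5.93×10^9 J/m².
Flux F = Q / Δt = -5.93×10^9 / 4.86×10^7 s = -122 W/m².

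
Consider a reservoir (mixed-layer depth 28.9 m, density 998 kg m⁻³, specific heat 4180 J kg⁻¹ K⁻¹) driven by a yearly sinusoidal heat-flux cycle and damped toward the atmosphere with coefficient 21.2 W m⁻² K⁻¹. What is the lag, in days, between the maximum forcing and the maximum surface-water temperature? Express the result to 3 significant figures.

49.2 days

Areal heat capacity C = ρ c_p D = 998 × 4180 × 28.9 = 1.21×10^8 J/(m²·K).
ω = 2π / 3.15×10^7 s = 1.99×10^-7 s⁻¹.
Phase lag φ = arctan(Cω/λ) = arctan(24.0/21.2) = 0.848 rad.
Time lag = φ / ω = 0.848 / 1.99×10^-7 = 4.25×10^6 s = 49.2 days.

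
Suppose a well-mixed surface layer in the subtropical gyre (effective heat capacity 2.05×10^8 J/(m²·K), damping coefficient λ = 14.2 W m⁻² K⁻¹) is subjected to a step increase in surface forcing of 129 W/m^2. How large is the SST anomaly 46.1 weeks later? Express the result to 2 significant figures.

Areal heat capacity C = 2.05×10^8 J/(m²·K) (given).
τ = C / λ = 2.05×10^8 / 14.2 = 1.44×10^7 s.
Equilibrium anomaly ΔT_eq = F / λ = 129 / 14.2 = 9.08 K.
t = 46.1 weeks = 2.79×10^7 s, so t/τ = 1.93.
ΔT(t) = ΔT_eq (1 − e^(−t/τ)) = 9.08 × (1 − e^−1.93) = 7.77 K.

7.8 K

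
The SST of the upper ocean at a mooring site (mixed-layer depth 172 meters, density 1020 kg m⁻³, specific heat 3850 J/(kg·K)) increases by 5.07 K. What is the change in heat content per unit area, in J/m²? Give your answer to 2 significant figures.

3.4×10^9

Areal heat capacity C = ρ c_p D = 1020 × 3850 × 172 = 6.75×10^8 J m⁻² K⁻¹.
ΔQ = C ΔT = 6.75×10^8 × 5.07 = 3.42×10^9 J/m².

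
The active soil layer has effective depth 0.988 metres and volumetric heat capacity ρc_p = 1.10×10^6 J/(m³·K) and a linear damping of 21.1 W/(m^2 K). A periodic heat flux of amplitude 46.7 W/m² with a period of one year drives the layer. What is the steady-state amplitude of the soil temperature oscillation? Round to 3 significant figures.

Areal heat capacity C = ρc_p × D = 1.10×10^6 × 0.988 = 1.09×10^6 J/(m^2 K).
Angular frequency ω = 2π / T = 2π / 3.15×10^7 s = 1.99×10^-7 s⁻¹.
√((Cω)² + λ²) = √((0.217)² + 21.1²) = 21.1 W/(m²·K).
Amplitude A = F₀ / √((Cω)²+λ²) = 46.7 / 21.1 = 2.21 K.

2.21 K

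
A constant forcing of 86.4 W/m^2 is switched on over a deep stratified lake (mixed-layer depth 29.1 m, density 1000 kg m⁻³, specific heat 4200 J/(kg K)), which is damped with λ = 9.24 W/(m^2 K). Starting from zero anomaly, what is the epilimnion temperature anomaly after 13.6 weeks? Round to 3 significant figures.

Areal heat capacity C = ρ c_p D = 1000 × 4200 × 29.1 = 1.22×10^8 J/(m^2 K).
τ = C / λ = 1.22×10^8 / 9.24 = 1.32×10^7 s.
Equilibrium anomaly ΔT_eq = F / λ = 86.4 / 9.24 = 9.35 K.
t = 13.6 weeks = 8.23×10^6 s, so t/τ = 0.622.
ΔT(t) = ΔT_eq (1 − e^(−t/τ)) = 9.35 × (1 − e^−0.622) = 4.33 K.

4.33 K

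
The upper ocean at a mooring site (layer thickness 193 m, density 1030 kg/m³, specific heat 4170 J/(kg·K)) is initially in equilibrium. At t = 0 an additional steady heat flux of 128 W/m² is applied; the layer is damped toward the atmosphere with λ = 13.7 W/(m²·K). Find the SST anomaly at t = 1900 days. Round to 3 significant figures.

8.72 K

Areal heat capacity C = ρ c_p D = 1030 × 4170 × 193 = 8.29×10^8 J/(m^2 K).
τ = C / λ = 8.29×10^8 / 13.7 = 6.05×10^7 s.
Equilibrium anomaly ΔT_eq = F / λ = 128 / 13.7 = 9.34 K.
t = 1900 days = 1.64×10^8 s, so t/τ = 2.71.
ΔT(t) = ΔT_eq (1 − e^(−t/τ)) = 9.34 × (1 − e^−2.71) = 8.72 K.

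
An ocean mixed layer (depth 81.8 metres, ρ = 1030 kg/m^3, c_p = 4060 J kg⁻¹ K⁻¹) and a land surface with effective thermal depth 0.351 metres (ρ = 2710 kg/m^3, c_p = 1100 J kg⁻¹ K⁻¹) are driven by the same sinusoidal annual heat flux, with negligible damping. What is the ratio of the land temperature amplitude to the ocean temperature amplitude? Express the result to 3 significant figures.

327

C_ocean = 1030 × 4060 × 81.8 = 3.42×10^8 J/(m²·K).
C_land = 2710 × 1100 × 0.351 = 1.05×10^6 J/(m²·K).
Undamped amplitude ∝ 1/C, so A_land/A_ocean = C_ocean/C_land = 327.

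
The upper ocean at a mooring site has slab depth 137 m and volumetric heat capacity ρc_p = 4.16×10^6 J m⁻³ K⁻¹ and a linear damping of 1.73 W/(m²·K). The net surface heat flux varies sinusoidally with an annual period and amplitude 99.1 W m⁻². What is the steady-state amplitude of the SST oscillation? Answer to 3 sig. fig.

0.873 K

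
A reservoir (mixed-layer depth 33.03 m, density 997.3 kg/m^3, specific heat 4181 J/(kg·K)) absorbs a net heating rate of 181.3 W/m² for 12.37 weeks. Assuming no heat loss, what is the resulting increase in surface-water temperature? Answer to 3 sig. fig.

Areal heat capacity C = ρ c_p D = 997.3 × 4181 × 33.03 = 1.38×10^8 J/(m²·K).
Net heat input Q = F Δt = 181.3 × (12.37 weeks × 6.048×10^5 s/week) = 1.36×10^9 J/m².
ΔT = Q / C = 1.36×10^9 / 1.38×10^8 = 9.85 K.

9.85 K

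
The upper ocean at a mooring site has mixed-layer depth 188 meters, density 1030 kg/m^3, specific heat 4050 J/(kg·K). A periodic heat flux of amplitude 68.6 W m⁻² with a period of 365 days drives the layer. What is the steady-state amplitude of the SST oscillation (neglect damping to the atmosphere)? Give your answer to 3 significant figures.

Areal heat capacity C = ρ c_p D = 1030 × 4050 × 188 = 7.84×10^8 J/(m²·K).
Angular frequency ω = 2π / T = 2π / 3.15×10^7 s = 1.99×10^-7 s⁻¹.
Cω = 7.84×10^8 × 1.99×10^-7 = 156 W/(m²·K).
Amplitude A = F₀ / (Cω) = 68.6 / 156 = 0.439 K.

0.439 K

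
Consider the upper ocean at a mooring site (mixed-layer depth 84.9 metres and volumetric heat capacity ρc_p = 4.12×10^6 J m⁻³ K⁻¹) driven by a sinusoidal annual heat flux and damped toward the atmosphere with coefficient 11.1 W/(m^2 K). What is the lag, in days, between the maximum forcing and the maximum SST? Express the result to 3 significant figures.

82.1 days

Areal heat capacity C = ρc_p × D = 4.12×10^6 × 84.9 = 3.50×10^8 J/(m²·K).
ω = 2π / 3.15×10^7 s = 1.99×10^-7 s⁻¹.
Phase lag φ = arctan(Cω/λ) = arctan(69.7/11.1) = 1.41 rad.
Time lag = φ / ω = 1.41 / 1.99×10^-7 = 7.09×10^6 s = 82.1 days.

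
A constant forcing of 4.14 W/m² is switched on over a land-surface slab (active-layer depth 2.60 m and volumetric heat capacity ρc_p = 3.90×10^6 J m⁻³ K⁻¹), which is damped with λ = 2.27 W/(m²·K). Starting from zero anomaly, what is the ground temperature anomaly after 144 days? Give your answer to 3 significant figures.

Areal heat capacity C = ρc_p × D = 3.90×10^6 × 2.60 = 1.01×10^7 J/(m²·K).
τ = C / λ = 1.01×10^7 / 2.27 = 4.47×10^6 s.
Equilibrium anomaly ΔT_eq = F / λ = 4.14 / 2.27 = 1.82 K.
t = 144 days = 1.24×10^7 s, so t/τ = 2.79.
ΔT(t) = ΔT_eq (1 − e^(−t/τ)) = 1.82 × (1 − e^−2.79) = 1.71 K.

1.71 K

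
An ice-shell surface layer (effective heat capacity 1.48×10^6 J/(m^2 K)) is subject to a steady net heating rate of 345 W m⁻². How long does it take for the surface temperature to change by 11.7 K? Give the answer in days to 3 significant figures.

Areal heat capacity C = 1.48×10^6 J/(m^2 K) (given).
Time required: Δt = C ΔT / F = 1.48×10^6 × 11.7 / 345 = 50200 s.
In days: 50200 s / (86400 s/day) = 0.581 days.

0.581 days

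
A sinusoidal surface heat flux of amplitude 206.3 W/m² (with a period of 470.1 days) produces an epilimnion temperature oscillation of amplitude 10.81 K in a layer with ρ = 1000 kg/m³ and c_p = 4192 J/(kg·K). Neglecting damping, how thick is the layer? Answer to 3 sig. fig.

ω = 2π / 4.06×10^7 s = 1.55×10^-7 s⁻¹.
Required C = F₀ / (A ω) = 206.3 / (10.81 × 1.55×10^-7) = 1.23×10^8 J/(m²·K).
D = C / (ρ c_p) = 1.23×10^8 / (1000 × 4192) = 29.4 m.

29.4 m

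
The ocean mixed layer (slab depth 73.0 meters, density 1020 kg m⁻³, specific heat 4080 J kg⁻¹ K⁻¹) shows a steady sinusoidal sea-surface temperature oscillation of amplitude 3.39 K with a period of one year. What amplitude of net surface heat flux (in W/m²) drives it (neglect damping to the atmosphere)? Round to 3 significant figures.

Areal heat capacity C = ρ c_p D = 1020 × 4080 × 73.0 = 3.04×10^8 J/(m^2 K).
ω = 2π / 3.15×10^7 s = 1.99×10^-7 s⁻¹.
Cω = 3.04×10^8 × 1.99×10^-7 = 60.5 W/(m²·K).
F₀ = A × Cω = 3.39 × 60.5 = 205 W/m².

205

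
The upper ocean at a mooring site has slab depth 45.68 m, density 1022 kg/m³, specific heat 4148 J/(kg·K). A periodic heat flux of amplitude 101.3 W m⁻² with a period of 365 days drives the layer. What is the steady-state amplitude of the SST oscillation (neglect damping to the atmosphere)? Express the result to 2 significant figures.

Areal heat capacity C = ρ c_p D = 1022 × 4148 × 45.68 = 1.94×10^8 J/(m^2 K).
Angular frequency ω = 2π / T = 2π / 3.15×10^7 s = 1.99×10^-7 s⁻¹.
Cω = 1.94×10^8 × 1.99×10^-7 = 38.6 W/(m²·K).
Amplitude A = F₀ / (Cω) = 101.3 / 38.6 = 2.63 K.

2.6 K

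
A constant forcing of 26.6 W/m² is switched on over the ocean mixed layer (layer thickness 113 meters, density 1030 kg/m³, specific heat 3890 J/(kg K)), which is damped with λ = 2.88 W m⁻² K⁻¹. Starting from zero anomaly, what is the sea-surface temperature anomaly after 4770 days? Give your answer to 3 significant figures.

Areal heat capacity C = ρ c_p D = 1030 × 3890 × 113 = 4.53×10^8 J/(m²·K).
τ = C / λ = 4.53×10^8 / 2.88 = 1.57×10^8 s.
Equilibrium anomaly ΔT_eq = F / λ = 26.6 / 2.88 = 9.24 K.
t = 4770 days = 4.12×10^8 s, so t/τ = 2.62.
ΔT(t) = ΔT_eq (1 − e^(−t/τ)) = 9.24 × (1 − e^−2.62) = 8.56 K.

8.56 K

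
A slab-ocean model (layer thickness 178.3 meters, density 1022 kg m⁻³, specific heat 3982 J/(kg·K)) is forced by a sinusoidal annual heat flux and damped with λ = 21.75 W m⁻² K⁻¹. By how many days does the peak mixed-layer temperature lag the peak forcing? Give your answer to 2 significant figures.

Areal heat capacity C = ρ c_p D = 1022 × 3982 × 178.3 = 7.26×10^8 J/(m^2 K).
ω = 2π / 3.15×10^7 s = 1.99×10^-7 s⁻¹.
Phase lag φ = arctan(Cω/λ) = arctan(145/21.75) = 1.42 rad.
Time lag = φ / ω = 1.42 / 1.99×10^-7 = 7.13×10^6 s = 82.6 days.

83 days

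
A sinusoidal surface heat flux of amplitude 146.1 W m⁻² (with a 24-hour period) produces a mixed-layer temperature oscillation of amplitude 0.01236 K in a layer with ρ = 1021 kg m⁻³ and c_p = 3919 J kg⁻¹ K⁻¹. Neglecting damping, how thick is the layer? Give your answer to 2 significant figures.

ω = 2π / 86400 s = 7.27×10^-5 s⁻¹.
Required C = F₀ / (A ω) = 146.1 / (0.01236 × 7.27×10^-5) = 1.63×10^8 J/(m²·K).
D = C / (ρ c_p) = 1.63×10^8 / (1021 × 3919) = 40.6 m.

41 m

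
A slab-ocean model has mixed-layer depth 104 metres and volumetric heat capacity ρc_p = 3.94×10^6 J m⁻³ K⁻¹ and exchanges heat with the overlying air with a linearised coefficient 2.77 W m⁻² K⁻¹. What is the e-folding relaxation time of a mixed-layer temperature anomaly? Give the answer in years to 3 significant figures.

4.69 years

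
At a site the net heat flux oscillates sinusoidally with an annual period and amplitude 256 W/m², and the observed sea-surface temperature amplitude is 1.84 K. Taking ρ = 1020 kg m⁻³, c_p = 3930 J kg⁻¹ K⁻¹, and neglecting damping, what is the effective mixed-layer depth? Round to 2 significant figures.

ω = 2π / 3.15×10^7 s = 1.99×10^-7 s⁻¹.
Required C = F₀ / (A ω) = 256 / (1.84 × 1.99×10^-7) = 6.98×10^8 J/(m²·K).
D = C / (ρ c_p) = 6.98×10^8 / (1020 × 3930) = 174 m.

170 m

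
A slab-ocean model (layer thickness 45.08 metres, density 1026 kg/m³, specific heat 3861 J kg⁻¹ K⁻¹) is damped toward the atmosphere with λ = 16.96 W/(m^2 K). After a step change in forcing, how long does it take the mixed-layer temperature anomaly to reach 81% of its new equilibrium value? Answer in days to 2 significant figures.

Areal heat capacity C = ρ c_p D = 1026 × 3861 × 45.08 = 1.79×10^8 J/(m²·K).
τ = C / λ = 1.79×10^8 / 16.96 = 1.05×10^7 s.
Fraction reached: 1 − e^(−t/τ) = 0.81 ⇒ t = −τ ln(1 − 0.81) = τ × 1.66.
t = 1.75×10^7 s = 202 days.

200 days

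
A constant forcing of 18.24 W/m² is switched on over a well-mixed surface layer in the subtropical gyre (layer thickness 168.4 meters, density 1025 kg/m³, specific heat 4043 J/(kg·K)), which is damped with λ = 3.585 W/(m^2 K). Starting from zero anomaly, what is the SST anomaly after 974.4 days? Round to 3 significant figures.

1.79 K

Areal heat capacity C = ρ c_p D = 1025 × 4043 × 168.4 = 6.98×10^8 J m⁻² K⁻¹.
τ = C / λ = 6.98×10^8 / 3.585 = 1.95×10^8 s.
Equilibrium anomaly ΔT_eq = F / λ = 18.24 / 3.585 = 5.09 K.
t = 974.4 days = 8.42×10^7 s, so t/τ = 0.432.
ΔT(t) = ΔT_eq (1 − e^(−t/τ)) = 5.09 × (1 − e^−0.432) = 1.79 K.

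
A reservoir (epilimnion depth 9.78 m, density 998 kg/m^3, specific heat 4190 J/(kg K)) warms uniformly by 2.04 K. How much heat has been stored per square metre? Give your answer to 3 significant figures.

Areal heat capacity C = ρ c_p D = 998 × 4190 × 9.78 = 4.09×10^7 J/(m^2 K).
ΔQ = C ΔT = 4.09×10^7 × 2.04 = 8.34×10^7 J/m².

8.34×10^7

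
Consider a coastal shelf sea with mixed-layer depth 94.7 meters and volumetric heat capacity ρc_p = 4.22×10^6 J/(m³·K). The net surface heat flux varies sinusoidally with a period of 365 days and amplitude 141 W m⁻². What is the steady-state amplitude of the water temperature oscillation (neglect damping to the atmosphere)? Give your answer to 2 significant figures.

Areal heat capacity C = ρc_p × D = 4.22×10^6 × 94.7 = 4.00×10^8 J/(m²·K).
Angular frequency ω = 2π / T = 2π / 3.15×10^7 s = 1.99×10^-7 s⁻¹.
Cω = 4.00×10^8 × 1.99×10^-7 = 79.6 W/(m²·K).
Amplitude A = F₀ / (Cω) = 141 / 79.6 = 1.77 K.

1.8 K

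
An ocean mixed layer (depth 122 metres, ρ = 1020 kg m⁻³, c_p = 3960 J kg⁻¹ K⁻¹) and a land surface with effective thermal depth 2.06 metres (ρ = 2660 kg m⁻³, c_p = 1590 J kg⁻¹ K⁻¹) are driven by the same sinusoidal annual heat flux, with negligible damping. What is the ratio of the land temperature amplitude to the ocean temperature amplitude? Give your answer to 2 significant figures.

C_ocean = 1020 × 3960 × 122 = 4.93×10^8 J/(m²·K).
C_land = 2660 × 1590 × 2.06 = 8.71×10^6 J/(m²·K).
Undamped amplitude ∝ 1/C, so A_land/A_ocean = C_ocean/C_land = 56.6.

57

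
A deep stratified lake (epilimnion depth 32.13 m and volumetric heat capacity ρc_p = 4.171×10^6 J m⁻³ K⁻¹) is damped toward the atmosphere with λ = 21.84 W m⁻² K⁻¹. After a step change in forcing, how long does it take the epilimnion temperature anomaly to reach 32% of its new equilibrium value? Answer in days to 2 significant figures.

Areal heat capacity C = ρc_p × D = 4.171×10^6 × 32.13 = 1.34×10^8 J/(m²·K).
τ = C / λ = 1.34×10^8 / 21.84 = 6.14×10^6 s.
Fraction reached: 1 − e^(−t/τ) = 0.32 ⇒ t = −τ ln(1 − 0.32) = τ × 0.386.
t = 2.37×10^6 s = 27.4 days.

27 days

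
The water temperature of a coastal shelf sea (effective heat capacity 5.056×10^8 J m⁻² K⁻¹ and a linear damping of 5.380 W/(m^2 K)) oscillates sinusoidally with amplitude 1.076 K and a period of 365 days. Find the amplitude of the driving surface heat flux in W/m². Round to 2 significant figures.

110

Areal heat capacity C = 5.056×10^8 J m⁻² K⁻¹ (given).
ω = 2π / 3.15×10^7 s = 1.99×10^-7 s⁻¹.
√((Cω)² + λ²) = √((101)² + 5.380²) = 101 W/(m²·K).
F₀ = A × √((Cω)²+λ²) = 1.076 × 101 = 109 W/m².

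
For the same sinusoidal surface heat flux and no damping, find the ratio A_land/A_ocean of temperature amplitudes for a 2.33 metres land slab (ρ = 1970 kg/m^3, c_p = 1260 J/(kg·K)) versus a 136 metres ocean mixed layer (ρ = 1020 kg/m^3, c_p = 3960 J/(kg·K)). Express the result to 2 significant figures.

C_ocean = 1020 × 3960 × 136 = 5.49×10^8 J/(m²·K).
C_land = 1970 × 1260 × 2.33 = 5.78×10^6 J/(m²·K).
Undamped amplitude ∝ 1/C, so A_land/A_ocean = C_ocean/C_land = 95.0.

95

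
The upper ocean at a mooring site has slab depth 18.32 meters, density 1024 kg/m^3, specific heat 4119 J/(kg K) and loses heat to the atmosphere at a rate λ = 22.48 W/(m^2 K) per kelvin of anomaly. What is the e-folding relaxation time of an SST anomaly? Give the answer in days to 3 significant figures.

39.8 days

Areal heat capacity C = ρ c_p D = 1024 × 4119 × 18.32 = 7.73×10^7 J m⁻² K⁻¹.
Relaxation time τ = C / λ = 7.73×10^7 / 22.48 = 3.44×10^6 s.
In days: 3.44×10^6 s / (86400 s/day) = 39.8 days.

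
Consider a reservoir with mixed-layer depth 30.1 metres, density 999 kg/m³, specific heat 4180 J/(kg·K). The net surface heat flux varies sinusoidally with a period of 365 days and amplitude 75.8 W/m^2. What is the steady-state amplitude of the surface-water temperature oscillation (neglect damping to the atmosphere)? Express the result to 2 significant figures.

Areal heat capacity C = ρ c_p D = 999 × 4180 × 30.1 = 1.26×10^8 J/(m^2 K).
Angular frequency ω = 2π / T = 2π / 3.15×10^7 s = 1.99×10^-7 s⁻¹.
Cω = 1.26×10^8 × 1.99×10^-7 = 25.0 W/(m²·K).
Amplitude A = F₀ / (Cω) = 75.8 / 25.0 = 3.03 K.

3.0 K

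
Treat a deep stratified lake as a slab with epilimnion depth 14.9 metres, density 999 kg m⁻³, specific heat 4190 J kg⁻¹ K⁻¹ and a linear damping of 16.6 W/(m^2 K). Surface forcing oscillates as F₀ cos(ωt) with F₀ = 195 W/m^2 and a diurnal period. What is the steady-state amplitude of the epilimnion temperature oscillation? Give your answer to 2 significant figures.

0.043 K

Areal heat capacity C = ρ c_p D = 999 × 4190 × 14.9 = 6.24×10^7 J m⁻² K⁻¹.
Angular frequency ω = 2π / T = 2π / 86400 s = 7.27×10^-5 s⁻¹.
√((Cω)² + λ²) = √((4540)² + 16.6²) = 4540 W/(m²·K).
Amplitude A = F₀ / √((Cω)²+λ²) = 195 / 4540 = 0.0430 K.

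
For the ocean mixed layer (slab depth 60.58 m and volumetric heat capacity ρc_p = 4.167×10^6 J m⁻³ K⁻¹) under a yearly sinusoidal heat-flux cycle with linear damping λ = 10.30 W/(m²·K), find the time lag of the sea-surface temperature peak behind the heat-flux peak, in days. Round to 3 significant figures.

Areal heat capacity C = ρc_p × D = 4.167×10^6 × 60.58 = 2.52×10^8 J/(m^2 K).
ω = 2π / 3.15×10^7 s = 1.99×10^-7 s⁻¹.
Phase lag φ = arctan(Cω/λ) = arctan(50.3/10.30) = 1.37 rad.
Time lag = φ / ω = 1.37 / 1.99×10^-7 = 6.87×10^6 s = 79.5 days.

79.5 days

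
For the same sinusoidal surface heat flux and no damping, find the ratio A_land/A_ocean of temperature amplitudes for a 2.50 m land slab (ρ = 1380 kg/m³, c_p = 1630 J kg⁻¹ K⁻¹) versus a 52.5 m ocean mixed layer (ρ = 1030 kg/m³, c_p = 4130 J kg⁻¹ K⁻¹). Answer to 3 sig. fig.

39.7

C_ocean = 1030 × 4130 × 52.5 = 2.23×10^8 J/(m²·K).
C_land = 1380 × 1630 × 2.50 = 5.62×10^6 J/(m²·K).
Undamped amplitude ∝ 1/C, so A_land/A_ocean = C_ocean/C_land = 39.7.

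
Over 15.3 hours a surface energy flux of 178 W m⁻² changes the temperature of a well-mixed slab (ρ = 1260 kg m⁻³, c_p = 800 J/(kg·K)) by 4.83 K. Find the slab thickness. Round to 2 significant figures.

2.0 m

Heat input Q = F Δt = 178 × 55100 s = 9.80×10^6 J/m².
Required areal heat capacity C = Q / ΔT = 2.03×10^6 J/(m²·K).
Depth D = C / (ρ c_p) = 2.03×10^6 / (1260 × 800) = 2.01 m.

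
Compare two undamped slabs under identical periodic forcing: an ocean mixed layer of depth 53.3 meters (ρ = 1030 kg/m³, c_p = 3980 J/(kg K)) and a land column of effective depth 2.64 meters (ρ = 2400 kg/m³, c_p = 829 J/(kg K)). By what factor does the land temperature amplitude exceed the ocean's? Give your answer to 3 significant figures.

41.6

C_ocean = 1030 × 3980 × 53.3 = 2.18×10^8 J/(m²·K).
C_land = 2400 × 829 × 2.64 = 5.25×10^6 J/(m²·K).
Undamped amplitude ∝ 1/C, so A_land/A_ocean = C_ocean/C_land = 41.6.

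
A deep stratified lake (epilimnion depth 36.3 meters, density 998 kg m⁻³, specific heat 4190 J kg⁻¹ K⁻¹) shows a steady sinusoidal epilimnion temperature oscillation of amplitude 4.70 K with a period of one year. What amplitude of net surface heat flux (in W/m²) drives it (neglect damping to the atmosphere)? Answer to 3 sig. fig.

Areal heat capacity C = ρ c_p D = 998 × 4190 × 36.3 = 1.52×10^8 J/(m^2 K).
ω = 2π / 3.15×10^7 s = 1.99×10^-7 s⁻¹.
Cω = 1.52×10^8 × 1.99×10^-7 = 30.2 W/(m²·K).
F₀ = A × Cω = 4.70 × 30.2 = 142 W/m².

142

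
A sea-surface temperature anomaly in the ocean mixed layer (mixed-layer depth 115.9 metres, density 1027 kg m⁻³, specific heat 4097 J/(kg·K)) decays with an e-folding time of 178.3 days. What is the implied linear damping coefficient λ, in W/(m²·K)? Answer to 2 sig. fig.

Areal heat capacity C = ρ c_p D = 1027 × 4097 × 115.9 = 4.88×10^8 J/(m^2 K).
τ = 178.3 days = 1.54×10^7 s.
λ = C / τ = 4.88×10^8 / 1.54×10^7 = 31.7 W/(m²·K).

32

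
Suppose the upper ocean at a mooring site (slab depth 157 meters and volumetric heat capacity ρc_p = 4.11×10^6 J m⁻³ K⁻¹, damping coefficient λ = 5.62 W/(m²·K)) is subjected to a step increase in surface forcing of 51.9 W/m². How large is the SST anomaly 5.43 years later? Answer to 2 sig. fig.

7.2 K

Areal heat capacity C = ρc_p × D = 4.11×10^6 × 157 = 6.45×10^8 J/(m^2 K).
τ = C / λ = 6.45×10^8 / 5.62 = 1.15×10^8 s.
Equilibrium anomaly ΔT_eq = F / λ = 51.9 / 5.62 = 9.23 K.
t = 5.43 years = 1.71×10^8 s, so t/τ = 1.49.
ΔT(t) = ΔT_eq (1 − e^(−t/τ)) = 9.23 × (1 − e^−1.49) = 7.16 K.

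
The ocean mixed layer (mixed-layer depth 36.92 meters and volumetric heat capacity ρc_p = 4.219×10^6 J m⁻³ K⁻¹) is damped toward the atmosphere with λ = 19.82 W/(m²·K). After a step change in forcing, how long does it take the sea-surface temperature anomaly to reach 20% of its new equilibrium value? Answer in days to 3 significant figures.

Areal heat capacity C = ρc_p × D = 4.219×10^6 × 36.92 = 1.56×10^8 J/(m^2 K).
τ = C / λ = 1.56×10^8 / 19.82 = 7.86×10^6 s.
Fraction reached: 1 − e^(−t/τ) = 0.20 ⇒ t = −τ ln(1 − 0.20) = τ × 0.223.
t = 1.75×10^6 s = 20.3 days.

20.3 days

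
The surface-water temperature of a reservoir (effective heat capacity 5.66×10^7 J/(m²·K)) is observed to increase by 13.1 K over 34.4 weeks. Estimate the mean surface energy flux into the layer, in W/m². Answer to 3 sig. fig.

Areal heat capacity C = 5.66×10^7 J/(m²·K) (given).
Required heat per unit area: Q = C ΔT = 5.66×10^7 × 13.1 = 7.41×10^8 J/m².
Flux F = Q / Δt = 7.41×10^8 / 2.08×10^7 s = 35.6 W/m².

35.6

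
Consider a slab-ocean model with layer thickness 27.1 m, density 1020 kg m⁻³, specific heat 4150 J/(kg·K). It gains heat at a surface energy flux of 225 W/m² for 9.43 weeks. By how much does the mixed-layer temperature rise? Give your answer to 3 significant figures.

Areal heat capacity C = ρ c_p D = 1020 × 4150 × 27.1 = 1.15×10^8 J m⁻² K⁻¹.
Net heat input Q = F Δt = 225 × (9.43 weeks × 6.048×10^5 s/week) = 1.28×10^9 J/m².
ΔT = Q / C = 1.28×10^9 / 1.15×10^8 = 11.2 K.

11.2 K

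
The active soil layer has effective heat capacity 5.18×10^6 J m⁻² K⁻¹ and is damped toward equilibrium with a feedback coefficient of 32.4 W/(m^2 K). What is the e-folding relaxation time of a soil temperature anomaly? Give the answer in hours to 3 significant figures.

44.4 hours

Areal heat capacity C = 5.18×10^6 J m⁻² K⁻¹ (given).
Relaxation time τ = C / λ = 5.18×10^6 / 32.4 = 1.60×10^5 s.
In hours: 1.60×10^5 s / (3600 s/hour) = 44.4 hours.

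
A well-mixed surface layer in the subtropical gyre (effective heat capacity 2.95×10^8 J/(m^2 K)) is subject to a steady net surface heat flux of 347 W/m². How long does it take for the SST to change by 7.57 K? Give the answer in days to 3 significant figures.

Areal heat capacity C = 2.95×10^8 J/(m^2 K) (given).
Time required: Δt = C ΔT / F = 2.95×10^8 × 7.57 / 347 = 6.44×10^6 s.
In days: 6.44×10^6 s / (86400 s/day) = 74.5 days.

74.5 days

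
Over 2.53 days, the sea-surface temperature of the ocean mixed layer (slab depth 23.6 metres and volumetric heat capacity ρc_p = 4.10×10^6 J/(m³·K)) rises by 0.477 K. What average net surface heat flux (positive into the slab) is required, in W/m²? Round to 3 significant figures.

Areal heat capacity C = ρc_p × D = 4.10×10^6 × 23.6 = 9.68×10^7 J/(m²·K).
Required heat per unit area: Q = C ΔT = 9.68×10^7 × 0.477 = 4.62×10^7 J/m².
Flux F = Q / Δt = 4.62×10^7 / 2.19×10^5 s = 211 W/m².

211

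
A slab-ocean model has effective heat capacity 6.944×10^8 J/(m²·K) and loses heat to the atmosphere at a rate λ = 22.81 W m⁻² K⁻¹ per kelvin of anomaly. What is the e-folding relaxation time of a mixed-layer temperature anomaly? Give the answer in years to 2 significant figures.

Areal heat capacity C = 6.944×10^8 J/(m²·K) (given).
Relaxation time τ = C / λ = 6.94×10^8 / 22.81 = 3.04×10^7 s.
In years: 3.04×10^7 s / (3.156×10^7 s/year) = 0.965 years.

0.96 years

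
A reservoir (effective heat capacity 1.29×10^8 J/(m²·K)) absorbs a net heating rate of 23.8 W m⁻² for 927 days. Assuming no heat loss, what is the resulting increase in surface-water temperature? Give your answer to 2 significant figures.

Areal heat capacity C = 1.29×10^8 J/(m²·K) (given).
Net heat input Q = F Δt = 23.8 × (927 days × 86400 s/day) = 1.91×10^9 J/m².
ΔT = Q / C = 1.91×10^9 / 1.29×10^8 = 14.8 K.

15 K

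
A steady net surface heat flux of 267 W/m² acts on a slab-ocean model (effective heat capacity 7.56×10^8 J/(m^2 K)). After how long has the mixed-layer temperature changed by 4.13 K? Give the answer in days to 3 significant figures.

135 days

Areal heat capacity C = 7.56×10^8 J/(m^2 K) (given).
Time required: Δt = C ΔT / F = 7.56×10^8 × 4.13 / 267 = 1.17×10^7 s.
In days: 1.17×10^7 s / (86400 s/day) = 135 days.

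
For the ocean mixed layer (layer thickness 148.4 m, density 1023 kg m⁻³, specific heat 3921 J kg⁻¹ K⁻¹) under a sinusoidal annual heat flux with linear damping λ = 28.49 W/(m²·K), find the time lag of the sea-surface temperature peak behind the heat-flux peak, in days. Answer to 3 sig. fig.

Areal heat capacity C = ρ c_p D = 1023 × 3921 × 148.4 = 5.95×10^8 J/(m²·K).
ω = 2π / 3.15×10^7 s = 1.99×10^-7 s⁻¹.
Phase lag φ = arctan(Cω/λ) = arctan(119/28.49) = 1.34 rad.
Time lag = φ / ω = 1.34 / 1.99×10^-7 = 6.70×10^6 s = 77.6 days.

77.6 days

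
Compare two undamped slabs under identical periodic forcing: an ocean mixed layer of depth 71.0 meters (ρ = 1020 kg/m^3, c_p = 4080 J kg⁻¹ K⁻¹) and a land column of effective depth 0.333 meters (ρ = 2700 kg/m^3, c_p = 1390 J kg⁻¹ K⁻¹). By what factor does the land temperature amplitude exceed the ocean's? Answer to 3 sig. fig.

236

C_ocean = 1020 × 4080 × 71.0 = 2.95×10^8 J/(m²·K).
C_land = 2700 × 1390 × 0.333 = 1.25×10^6 J/(m²·K).
Undamped amplitude ∝ 1/C, so A_land/A_ocean = C_ocean/C_land = 236.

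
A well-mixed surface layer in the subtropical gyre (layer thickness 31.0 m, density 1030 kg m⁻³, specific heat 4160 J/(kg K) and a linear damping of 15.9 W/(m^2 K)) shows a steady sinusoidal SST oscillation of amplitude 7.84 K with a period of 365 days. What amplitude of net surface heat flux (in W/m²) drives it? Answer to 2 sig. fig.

240

Areal heat capacity C = ρ c_p D = 1030 × 4160 × 31.0 = 1.33×10^8 J/(m²·K).
ω = 2π / 3.15×10^7 s = 1.99×10^-7 s⁻¹.
√((Cω)² + λ²) = √((26.5)² + 15.9²) = 30.9 W/(m²·K).
F₀ = A × √((Cω)²+λ²) = 7.84 × 30.9 = 242 W/m².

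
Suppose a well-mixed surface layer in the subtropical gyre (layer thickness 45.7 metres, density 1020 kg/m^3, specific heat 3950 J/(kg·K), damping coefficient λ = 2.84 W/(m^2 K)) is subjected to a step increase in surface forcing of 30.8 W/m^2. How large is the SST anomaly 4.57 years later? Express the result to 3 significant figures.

Areal heat capacity C = ρ c_p D = 1020 × 3950 × 45.7 = 1.84×10^8 J/(m²·K).
τ = C / λ = 1.84×10^8 / 2.84 = 6.48×10^7 s.
Equilibrium anomaly ΔT_eq = F / λ = 30.8 / 2.84 = 10.8 K.
t = 4.57 years = 1.44×10^8 s, so t/τ = 2.22.
ΔT(t) = ΔT_eq (1 − e^(−t/τ)) = 10.8 × (1 − e^−2.22) = 9.67 K.

9.67 K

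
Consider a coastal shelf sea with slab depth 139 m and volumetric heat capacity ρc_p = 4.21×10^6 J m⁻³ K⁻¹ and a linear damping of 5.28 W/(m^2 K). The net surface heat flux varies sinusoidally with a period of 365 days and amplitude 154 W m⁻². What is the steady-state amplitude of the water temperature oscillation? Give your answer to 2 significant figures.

1.3 K

Areal heat capacity C = ρc_p × D = 4.21×10^6 × 139 = 5.85×10^8 J/(m²·K).
Angular frequency ω = 2π / T = 2π / 3.15×10^7 s = 1.99×10^-7 s⁻¹.
√((Cω)² + λ²) = √((117)² + 5.28²) = 117 W/(m²·K).
Amplitude A = F₀ / √((Cω)²+λ²) = 154 / 117 = 1.32 K.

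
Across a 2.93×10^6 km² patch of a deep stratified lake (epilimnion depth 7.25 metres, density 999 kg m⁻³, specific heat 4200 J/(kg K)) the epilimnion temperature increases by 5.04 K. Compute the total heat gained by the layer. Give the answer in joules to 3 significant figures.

Areal heat capacity C = ρ c_p D = 999 × 4200 × 7.25 = 3.04×10^7 J/(m²·K).
Heat per unit area: q = C ΔT = 3.04×10^7 × 5.04 = 1.53×10^8 J/m².
Total heat: Q = q × A = 1.53×10^8 × (2.93×10^6 × 10⁶ m²) = 4.49×10^20 J.

4.49×10^20 J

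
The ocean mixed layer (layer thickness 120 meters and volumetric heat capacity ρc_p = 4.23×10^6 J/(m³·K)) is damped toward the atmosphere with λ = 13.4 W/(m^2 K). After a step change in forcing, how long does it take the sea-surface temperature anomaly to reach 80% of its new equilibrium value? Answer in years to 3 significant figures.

1.93 years

Areal heat capacity C = ρc_p × D = 4.23×10^6 × 120 = 5.08×10^8 J/(m^2 K).
τ = C / λ = 5.08×10^8 / 13.4 = 3.79×10^7 s.
Fraction reached: 1 − e^(−t/τ) = 0.80 ⇒ t = −τ ln(1 − 0.80) = τ × 1.61.
t = 6.10×10^7 s = 1.93 years.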